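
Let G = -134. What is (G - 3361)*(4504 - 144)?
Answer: -15238200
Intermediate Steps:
(G - 3361)*(4504 - 144) = (-134 - 3361)*(4504 - 144) = -3495*4360 = -15238200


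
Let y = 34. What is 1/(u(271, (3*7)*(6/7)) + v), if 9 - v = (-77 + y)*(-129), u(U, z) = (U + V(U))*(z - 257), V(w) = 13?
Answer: -1/73414 ≈ -1.3621e-5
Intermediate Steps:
u(U, z) = (-257 + z)*(13 + U) (u(U, z) = (U + 13)*(z - 257) = (13 + U)*(-257 + z) = (-257 + z)*(13 + U))
v = -5538 (v = 9 - (-77 + 34)*(-129) = 9 - (-43)*(-129) = 9 - 1*5547 = 9 - 5547 = -5538)
1/(u(271, (3*7)*(6/7)) + v) = 1/((-3341 - 257*271 + 13*((3*7)*(6/7)) + 271*((3*7)*(6/7))) - 5538) = 1/((-3341 - 69647 + 13*(21*(6*(⅐))) + 271*(21*(6*(⅐)))) - 5538) = 1/((-3341 - 69647 + 13*(21*(6/7)) + 271*(21*(6/7))) - 5538) = 1/((-3341 - 69647 + 13*18 + 271*18) - 5538) = 1/((-3341 - 69647 + 234 + 4878) - 5538) = 1/(-67876 - 5538) = 1/(-73414) = -1/73414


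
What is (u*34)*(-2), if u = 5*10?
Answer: -3400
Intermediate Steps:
u = 50
(u*34)*(-2) = (50*34)*(-2) = 1700*(-2) = -3400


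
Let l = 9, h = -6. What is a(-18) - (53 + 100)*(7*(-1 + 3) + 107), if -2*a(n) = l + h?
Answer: -37029/2 ≈ -18515.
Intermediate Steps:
a(n) = -3/2 (a(n) = -(9 - 6)/2 = -½*3 = -3/2)
a(-18) - (53 + 100)*(7*(-1 + 3) + 107) = -3/2 - (53 + 100)*(7*(-1 + 3) + 107) = -3/2 - 153*(7*2 + 107) = -3/2 - 153*(14 + 107) = -3/2 - 153*121 = -3/2 - 1*18513 = -3/2 - 18513 = -37029/2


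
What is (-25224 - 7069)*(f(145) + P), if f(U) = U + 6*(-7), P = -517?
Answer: 13369302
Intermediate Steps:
f(U) = -42 + U (f(U) = U - 42 = -42 + U)
(-25224 - 7069)*(f(145) + P) = (-25224 - 7069)*((-42 + 145) - 517) = -32293*(103 - 517) = -32293*(-414) = 13369302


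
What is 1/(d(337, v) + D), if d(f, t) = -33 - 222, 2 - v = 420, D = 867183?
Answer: 1/866928 ≈ 1.1535e-6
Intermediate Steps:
v = -418 (v = 2 - 1*420 = 2 - 420 = -418)
d(f, t) = -255
1/(d(337, v) + D) = 1/(-255 + 867183) = 1/866928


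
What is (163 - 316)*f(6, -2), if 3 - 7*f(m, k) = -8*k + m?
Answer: 2907/7 ≈ 415.29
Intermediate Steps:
f(m, k) = 3/7 - m/7 + 8*k/7 (f(m, k) = 3/7 - (-8*k + m)/7 = 3/7 - (m - 8*k)/7 = 3/7 + (-m/7 + 8*k/7) = 3/7 - m/7 + 8*k/7)
(163 - 316)*f(6, -2) = (163 - 316)*(3/7 - 1/7*6 + (8/7)*(-2)) = -153*(3/7 - 6/7 - 16/7) = -153*(-19/7) = 2907/7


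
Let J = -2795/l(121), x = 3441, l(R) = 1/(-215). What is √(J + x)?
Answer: 7*√12334 ≈ 777.41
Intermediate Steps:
l(R) = -1/215
J = 600925 (J = -2795/(-1/215) = -2795*(-215) = 600925)
√(J + x) = √(600925 + 3441) = √604366 = 7*√12334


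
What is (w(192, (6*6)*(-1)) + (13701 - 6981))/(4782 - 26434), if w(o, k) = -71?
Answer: -6649/21652 ≈ -0.30708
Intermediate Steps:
(w(192, (6*6)*(-1)) + (13701 - 6981))/(4782 - 26434) = (-71 + (13701 - 6981))/(4782 - 26434) = (-71 + 6720)/(-21652) = 6649*(-1/21652) = -6649/21652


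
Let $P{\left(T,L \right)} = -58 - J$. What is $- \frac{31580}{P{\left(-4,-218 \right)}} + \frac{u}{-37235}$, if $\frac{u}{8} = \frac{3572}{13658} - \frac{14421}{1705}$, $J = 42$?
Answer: $\frac{12446714174347}{39413061325} \approx 315.8$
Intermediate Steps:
$u = - \frac{69407912}{1058495}$ ($u = 8 \left(\frac{3572}{13658} - \frac{14421}{1705}\right) = 8 \left(3572 \cdot \frac{1}{13658} - \frac{1311}{155}\right) = 8 \left(\frac{1786}{6829} - \frac{1311}{155}\right) = 8 \left(- \frac{8675989}{1058495}\right) = - \frac{69407912}{1058495} \approx -65.572$)
$P{\left(T,L \right)} = -100$ ($P{\left(T,L \right)} = -58 - 42 = -100$)
$- \frac{31580}{P{\left(-4,-218 \right)}} + \frac{u}{-37235} = - \frac{31580}{-100} - \frac{69407912}{1058495 \left(-37235\right)} = \left(-31580\right) \left(- \frac{1}{100}\right) - - \frac{69407912}{39413061325} = \frac{1579}{5} + \frac{69407912}{39413061325} = \frac{12446714174347}{39413061325}$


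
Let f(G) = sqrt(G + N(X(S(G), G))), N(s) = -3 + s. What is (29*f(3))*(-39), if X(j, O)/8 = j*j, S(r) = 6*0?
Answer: 0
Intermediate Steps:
S(r) = 0
X(j, O) = 8*j**2 (X(j, O) = 8*(j*j) = 8*j**2)
f(G) = sqrt(-3 + G) (f(G) = sqrt(G + (-3 + 8*0**2)) = sqrt(G + (-3 + 8*0)) = sqrt(G + (-3 + 0)) = sqrt(G - 3) = sqrt(-3 + G))
(29*f(3))*(-39) = (29*sqrt(-3 + 3))*(-39) = (29*sqrt(0))*(-39) = (29*0)*(-39) = 0*(-39) = 0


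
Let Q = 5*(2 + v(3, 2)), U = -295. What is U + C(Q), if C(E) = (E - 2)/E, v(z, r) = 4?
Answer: -4411/15 ≈ -294.07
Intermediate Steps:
Q = 30 (Q = 5*(2 + 4) = 5*6 = 30)
C(E) = (-2 + E)/E
U + C(Q) = -295 + (-2 + 30)/30 = -295 + (1/30)*28 = -295 + 14/15 = -4411/15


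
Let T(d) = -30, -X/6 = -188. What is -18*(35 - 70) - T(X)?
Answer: 660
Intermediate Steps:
X = 1128 (X = -6*(-188) = 1128)
-18*(35 - 70) - T(X) = -18*(35 - 70) - 1*(-30) = -18*(-35) + 30 = 630 + 30 = 660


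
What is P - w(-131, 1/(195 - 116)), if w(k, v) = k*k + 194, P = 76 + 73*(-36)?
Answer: -19907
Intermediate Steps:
P = -2552 (P = 76 - 2628 = -2552)
w(k, v) = 194 + k**2 (w(k, v) = k**2 + 194 = 194 + k**2)
P - w(-131, 1/(195 - 116)) = -2552 - (194 + (-131)**2) = -2552 - (194 + 17161) = -2552 - 1*17355 = -2552 - 17355 = -19907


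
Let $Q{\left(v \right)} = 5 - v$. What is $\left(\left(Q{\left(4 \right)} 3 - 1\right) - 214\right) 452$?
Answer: $-95824$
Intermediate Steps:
$\left(\left(Q{\left(4 \right)} 3 - 1\right) - 214\right) 452 = \left(\left(\left(5 - 4\right) 3 - 1\right) - 214\right) 452 = \left(\left(1 \cdot 3 - 1\right) - 214\right) 452 = \left(\left(3 - 1\right) - 214\right) 452 = \left(2 - 214\right) 452 = \left(-212\right) 452 = -95824$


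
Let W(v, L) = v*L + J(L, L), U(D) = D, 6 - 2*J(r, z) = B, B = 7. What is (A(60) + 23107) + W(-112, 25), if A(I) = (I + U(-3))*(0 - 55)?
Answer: 34343/2 ≈ 17172.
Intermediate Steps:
J(r, z) = -½ (J(r, z) = 3 - ½*7 = 3 - 7/2 = -½)
W(v, L) = -½ + L*v (W(v, L) = v*L - ½ = L*v - ½ = -½ + L*v)
A(I) = 165 - 55*I (A(I) = (I - 3)*(0 - 55) = (-3 + I)*(-55) = 165 - 55*I)
(A(60) + 23107) + W(-112, 25) = ((165 - 55*60) + 23107) + (-½ + 25*(-112)) = ((165 - 3300) + 23107) + (-½ - 2800) = (-3135 + 23107) - 5601/2 = 19972 - 5601/2 = 34343/2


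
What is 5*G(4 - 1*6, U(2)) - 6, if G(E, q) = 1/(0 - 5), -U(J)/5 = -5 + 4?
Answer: -7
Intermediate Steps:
U(J) = 5 (U(J) = -5*(-5 + 4) = -5*(-1) = 5)
G(E, q) = -⅕ (G(E, q) = 1/(-5) = -⅕)
5*G(4 - 1*6, U(2)) - 6 = 5*(-⅕) - 6 = -1 - 6 = -7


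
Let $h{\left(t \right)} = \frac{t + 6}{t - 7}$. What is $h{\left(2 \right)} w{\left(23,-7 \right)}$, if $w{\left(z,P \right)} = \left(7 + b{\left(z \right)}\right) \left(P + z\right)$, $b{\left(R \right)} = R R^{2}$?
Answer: $- \frac{1558272}{5} \approx -3.1165 \cdot 10^{5}$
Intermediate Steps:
$h{\left(t \right)} = \frac{6 + t}{-7 + t}$
$b{\left(R \right)} = R^{3}$
$w{\left(z,P \right)} = \left(7 + z^{3}\right) \left(P + z\right)$
$h{\left(2 \right)} w{\left(23,-7 \right)} = \frac{6 + 2}{-7 + 2} \left(23^{4} + 7 \left(-7\right) + 7 \cdot 23 - 7 \cdot 23^{3}\right) = \frac{1}{-5} \cdot 8 \left(279841 - 49 + 161 - 85169\right) = \left(- \frac{1}{5}\right) 8 \left(279841 - 49 + 161 - 85169\right) = \left(- \frac{8}{5}\right) 194784 = - \frac{1558272}{5}$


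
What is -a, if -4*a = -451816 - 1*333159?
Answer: -784975/4 ≈ -1.9624e+5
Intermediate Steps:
a = 784975/4 (a = -(-451816 - 1*333159)/4 = -(-451816 - 333159)/4 = -¼*(-784975) = 784975/4 ≈ 1.9624e+5)
-a = -1*784975/4 = -784975/4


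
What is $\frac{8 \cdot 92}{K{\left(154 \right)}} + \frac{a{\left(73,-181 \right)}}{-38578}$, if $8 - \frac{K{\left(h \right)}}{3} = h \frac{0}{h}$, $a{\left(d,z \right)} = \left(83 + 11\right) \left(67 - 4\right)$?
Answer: $\frac{1765705}{57867} \approx 30.513$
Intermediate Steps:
$a{\left(d,z \right)} = 5922$ ($a{\left(d,z \right)} = 94 \cdot 63 = 5922$)
$K{\left(h \right)} = 24$ ($K{\left(h \right)} = 24 - 3 h \frac{0}{h} = 24 - 3 h 0 = 24 - 0 = 24 + 0 = 24$)
$\frac{8 \cdot 92}{K{\left(154 \right)}} + \frac{a{\left(73,-181 \right)}}{-38578} = \frac{8 \cdot 92}{24} + \frac{5922}{-38578} = 736 \cdot \frac{1}{24} + 5922 \left(- \frac{1}{38578}\right) = \frac{92}{3} - \frac{2961}{19289} = \frac{1765705}{57867}$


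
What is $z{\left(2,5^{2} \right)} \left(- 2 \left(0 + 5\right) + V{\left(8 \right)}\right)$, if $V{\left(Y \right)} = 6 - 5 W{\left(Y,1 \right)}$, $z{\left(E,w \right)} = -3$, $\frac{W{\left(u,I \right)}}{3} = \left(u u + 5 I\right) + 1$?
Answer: $3162$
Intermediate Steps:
$W{\left(u,I \right)} = 3 + 3 u^{2} + 15 I$ ($W{\left(u,I \right)} = 3 \left(\left(u u + 5 I\right) + 1\right) = 3 \left(\left(u^{2} + 5 I\right) + 1\right) = 3 \left(1 + u^{2} + 5 I\right) = 3 + 3 u^{2} + 15 I$)
$V{\left(Y \right)} = -84 - 15 Y^{2}$ ($V{\left(Y \right)} = 6 - 5 \left(3 + 3 Y^{2} + 15 \cdot 1\right) = 6 - 5 \left(3 + 3 Y^{2} + 15\right) = 6 - 5 \left(18 + 3 Y^{2}\right) = 6 - \left(90 + 15 Y^{2}\right) = -84 - 15 Y^{2}$)
$z{\left(2,5^{2} \right)} \left(- 2 \left(0 + 5\right) + V{\left(8 \right)}\right) = - 3 \left(- 2 \left(0 + 5\right) - \left(84 + 15 \cdot 8^{2}\right)\right) = - 3 \left(\left(-2\right) 5 - 1044\right) = - 3 \left(-10 - 1044\right) = \left(-3\right) \left(-1054\right) = 3162$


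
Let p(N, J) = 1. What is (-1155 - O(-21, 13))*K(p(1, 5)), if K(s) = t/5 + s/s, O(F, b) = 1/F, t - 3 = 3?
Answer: -266794/105 ≈ -2540.9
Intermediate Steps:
t = 6 (t = 3 + 3 = 6)
K(s) = 11/5 (K(s) = 6/5 + s/s = 6*(⅕) + 1 = 6/5 + 1 = 11/5)
(-1155 - O(-21, 13))*K(p(1, 5)) = (-1155 - 1/(-21))*(11/5) = (-1155 - 1*(-1/21))*(11/5) = (-1155 + 1/21)*(11/5) = -24254/21*11/5 = -266794/105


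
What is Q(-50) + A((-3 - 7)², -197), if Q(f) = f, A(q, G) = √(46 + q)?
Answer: -50 + √146 ≈ -37.917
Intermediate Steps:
Q(-50) + A((-3 - 7)², -197) = -50 + √(46 + (-3 - 7)²) = -50 + √(46 + (-10)²) = -50 + √(46 + 100) = -50 + √146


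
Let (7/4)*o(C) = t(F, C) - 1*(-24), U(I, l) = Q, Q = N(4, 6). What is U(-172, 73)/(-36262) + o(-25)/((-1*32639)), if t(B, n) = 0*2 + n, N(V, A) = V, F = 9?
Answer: -384422/4142443963 ≈ -9.2801e-5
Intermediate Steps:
Q = 4
t(B, n) = n (t(B, n) = 0 + n = n)
U(I, l) = 4
o(C) = 96/7 + 4*C/7 (o(C) = 4*(C - 1*(-24))/7 = 4*(C + 24)/7 = 4*(24 + C)/7 = 96/7 + 4*C/7)
U(-172, 73)/(-36262) + o(-25)/((-1*32639)) = 4/(-36262) + (96/7 + (4/7)*(-25))/((-1*32639)) = 4*(-1/36262) + (96/7 - 100/7)/(-32639) = -2/18131 - 4/7*(-1/32639) = -2/18131 + 4/228473 = -384422/4142443963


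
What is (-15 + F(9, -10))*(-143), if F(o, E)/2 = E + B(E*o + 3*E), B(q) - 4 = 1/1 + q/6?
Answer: 9295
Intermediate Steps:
B(q) = 5 + q/6 (B(q) = 4 + (1/1 + q/6) = 4 + (1*1 + q*(1/6)) = 4 + (1 + q/6) = 5 + q/6)
F(o, E) = 10 + 3*E + E*o/3 (F(o, E) = 2*(E + (5 + (E*o + 3*E)/6)) = 2*(E + (5 + (3*E + E*o)/6)) = 2*(E + (5 + (E/2 + E*o/6))) = 2*(E + (5 + E/2 + E*o/6)) = 2*(5 + 3*E/2 + E*o/6) = 10 + 3*E + E*o/3)
(-15 + F(9, -10))*(-143) = (-15 + (10 + 3*(-10) + (1/3)*(-10)*9))*(-143) = (-15 + (10 - 30 - 30))*(-143) = (-15 - 50)*(-143) = -65*(-143) = 9295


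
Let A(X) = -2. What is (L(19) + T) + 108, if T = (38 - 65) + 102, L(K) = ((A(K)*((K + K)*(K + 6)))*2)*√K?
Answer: 183 - 3800*√19 ≈ -16381.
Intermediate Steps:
L(K) = -8*K^(3/2)*(6 + K) (L(K) = (-2*(K + K)*(K + 6)*2)*√K = (-2*2*K*(6 + K)*2)*√K = (-4*K*(6 + K)*2)*√K = (-8*K*(6 + K))*√K = -8*K^(3/2)*(6 + K))
T = 75 (T = -27 + 102 = 75)
(L(19) + T) + 108 = (8*19^(3/2)*(-6 - 1*19) + 75) + 108 = (8*(19*√19)*(-6 - 19) + 75) + 108 = (8*(19*√19)*(-25) + 75) + 108 = (-3800*√19 + 75) + 108 = (75 - 3800*√19) + 108 = 183 - 3800*√19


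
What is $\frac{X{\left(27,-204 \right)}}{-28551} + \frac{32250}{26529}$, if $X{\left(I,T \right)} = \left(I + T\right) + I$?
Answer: $\frac{102749900}{84158831} \approx 1.2209$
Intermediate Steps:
$X{\left(I,T \right)} = T + 2 I$
$\frac{X{\left(27,-204 \right)}}{-28551} + \frac{32250}{26529} = \frac{-204 + 2 \cdot 27}{-28551} + \frac{32250}{26529} = \left(-204 + 54\right) \left(- \frac{1}{28551}\right) + 32250 \cdot \frac{1}{26529} = \left(-150\right) \left(- \frac{1}{28551}\right) + \frac{10750}{8843} = \frac{50}{9517} + \frac{10750}{8843} = \frac{102749900}{84158831}$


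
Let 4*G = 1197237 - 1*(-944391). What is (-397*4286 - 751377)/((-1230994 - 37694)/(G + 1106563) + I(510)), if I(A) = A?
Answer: -2013809705215/418068006 ≈ -4816.9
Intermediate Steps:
G = 535407 (G = (1197237 - 1*(-944391))/4 = (1197237 + 944391)/4 = (¼)*2141628 = 535407)
(-397*4286 - 751377)/((-1230994 - 37694)/(G + 1106563) + I(510)) = (-397*4286 - 751377)/((-1230994 - 37694)/(535407 + 1106563) + 510) = (-1701542 - 751377)/(-1268688/1641970 + 510) = -2452919/(-1268688*1/1641970 + 510) = -2452919/(-634344/820985 + 510) = -2452919/418068006/820985 = -2452919*820985/418068006 = -2013809705215/418068006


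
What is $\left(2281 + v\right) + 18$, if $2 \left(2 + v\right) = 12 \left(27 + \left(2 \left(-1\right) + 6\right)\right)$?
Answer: $2483$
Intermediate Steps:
$v = 184$ ($v = -2 + \frac{12 \left(27 + \left(2 \left(-1\right) + 6\right)\right)}{2} = -2 + \frac{12 \left(27 + \left(-2 + 6\right)\right)}{2} = -2 + \frac{12 \left(27 + 4\right)}{2} = -2 + \frac{12 \cdot 31}{2} = -2 + \frac{1}{2} \cdot 372 = -2 + 186 = 184$)
$\left(2281 + v\right) + 18 = \left(2281 + 184\right) + 18 = 2465 + 18 = 2483$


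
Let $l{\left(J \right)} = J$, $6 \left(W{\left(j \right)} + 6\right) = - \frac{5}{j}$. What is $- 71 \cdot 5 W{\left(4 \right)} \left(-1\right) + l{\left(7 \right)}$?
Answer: $- \frac{52727}{24} \approx -2197.0$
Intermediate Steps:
$W{\left(j \right)} = -6 - \frac{5}{6 j}$ ($W{\left(j \right)} = -6 + \frac{\left(-5\right) \frac{1}{j}}{6} = -6 - \frac{5}{6 j}$)
$- 71 \cdot 5 W{\left(4 \right)} \left(-1\right) + l{\left(7 \right)} = - 71 \cdot 5 \left(-6 - \frac{5}{6 \cdot 4}\right) \left(-1\right) + 7 = - 71 \cdot 5 \left(-6 - \frac{5}{24}\right) \left(-1\right) + 7 = - 71 \cdot 5 \left(- \frac{149}{24}\right) \left(-1\right) + 7 = - 71 \left(\left(- \frac{745}{24}\right) \left(-1\right)\right) + 7 = \left(-71\right) \frac{745}{24} + 7 = - \frac{52895}{24} + 7 = - \frac{52727}{24}$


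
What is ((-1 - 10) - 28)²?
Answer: 1521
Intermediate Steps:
((-1 - 10) - 28)² = (-11 - 28)² = (-39)² = 1521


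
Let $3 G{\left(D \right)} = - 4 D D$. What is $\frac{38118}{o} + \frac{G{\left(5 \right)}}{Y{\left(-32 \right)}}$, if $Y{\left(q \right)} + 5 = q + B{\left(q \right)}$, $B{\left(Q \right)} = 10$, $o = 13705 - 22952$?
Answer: $- \frac{2162858}{749007} \approx -2.8876$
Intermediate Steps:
$o = -9247$
$G{\left(D \right)} = - \frac{4 D^{2}}{3}$ ($G{\left(D \right)} = \frac{- 4 D D}{3} = \frac{\left(-4\right) D^{2}}{3} = - \frac{4 D^{2}}{3}$)
$Y{\left(q \right)} = 5 + q$ ($Y{\left(q \right)} = -5 + \left(q + 10\right) = -5 + \left(10 + q\right) = 5 + q$)
$\frac{38118}{o} + \frac{G{\left(5 \right)}}{Y{\left(-32 \right)}} = \frac{38118}{-9247} + \frac{\left(- \frac{4}{3}\right) 5^{2}}{5 - 32} = 38118 \left(- \frac{1}{9247}\right) + \frac{\left(- \frac{4}{3}\right) 25}{-27} = - \frac{38118}{9247} - - \frac{100}{81} = - \frac{38118}{9247} + \frac{100}{81} = - \frac{2162858}{749007}$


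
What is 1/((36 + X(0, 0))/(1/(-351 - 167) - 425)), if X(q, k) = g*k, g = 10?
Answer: -220151/18648 ≈ -11.806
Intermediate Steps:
X(q, k) = 10*k
1/((36 + X(0, 0))/(1/(-351 - 167) - 425)) = 1/((36 + 10*0)/(1/(-351 - 167) - 425)) = 1/((36 + 0)/(1/(-518) - 425)) = 1/(36/(-1/518 - 425)) = 1/(36/(-220151/518)) = 1/(36*(-518/220151)) = 1/(-18648/220151) = -220151/18648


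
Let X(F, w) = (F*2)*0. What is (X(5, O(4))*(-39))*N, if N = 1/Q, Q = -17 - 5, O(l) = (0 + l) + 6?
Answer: 0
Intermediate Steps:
O(l) = 6 + l (O(l) = l + 6 = 6 + l)
Q = -22
X(F, w) = 0 (X(F, w) = (2*F)*0 = 0)
N = -1/22 (N = 1/(-22) = -1/22 ≈ -0.045455)
(X(5, O(4))*(-39))*N = (0*(-39))*(-1/22) = 0*(-1/22) = 0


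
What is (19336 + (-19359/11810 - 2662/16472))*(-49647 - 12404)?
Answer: -58346016881177113/48633580 ≈ -1.1997e+9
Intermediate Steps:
(19336 + (-19359/11810 - 2662/16472))*(-49647 - 12404) = (19336 + (-19359*1/11810 - 2662*1/16472))*(-62051) = (19336 + (-19359/11810 - 1331/8236))*(-62051) = (19336 - 87579917/48633580)*(-62051) = (940291322963/48633580)*(-62051) = -58346016881177113/48633580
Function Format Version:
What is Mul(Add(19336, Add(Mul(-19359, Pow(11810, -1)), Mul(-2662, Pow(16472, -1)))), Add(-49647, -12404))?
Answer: Rational(-58346016881177113, 48633580) ≈ -1.1997e+9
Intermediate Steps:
Mul(Add(19336, Add(Mul(-19359, Pow(11810, -1)), Mul(-2662, Pow(16472, -1)))), Add(-49647, -12404)) = Mul(Add(19336, Add(Mul(-19359, Rational(1, 11810)), Mul(-2662, Rational(1, 16472)))), -62051) = Mul(Add(19336, Add(Rational(-19359, 11810), Rational(-1331, 8236))), -62051) = Mul(Add(19336, Rational(-87579917, 48633580)), -62051) = Mul(Rational(940291322963, 48633580), -62051) = Rational(-58346016881177113, 48633580)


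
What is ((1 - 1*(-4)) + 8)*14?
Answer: 182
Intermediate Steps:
((1 - 1*(-4)) + 8)*14 = ((1 + 4) + 8)*14 = (5 + 8)*14 = 13*14 = 182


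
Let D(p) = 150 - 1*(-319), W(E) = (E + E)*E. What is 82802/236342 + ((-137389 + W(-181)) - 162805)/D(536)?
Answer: -27712007843/55422199 ≈ -500.02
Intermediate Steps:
W(E) = 2*E**2 (W(E) = (2*E)*E = 2*E**2)
D(p) = 469 (D(p) = 150 + 319 = 469)
82802/236342 + ((-137389 + W(-181)) - 162805)/D(536) = 82802/236342 + ((-137389 + 2*(-181)**2) - 162805)/469 = 82802*(1/236342) + ((-137389 + 2*32761) - 162805)*(1/469) = 41401/118171 + ((-137389 + 65522) - 162805)*(1/469) = 41401/118171 + (-71867 - 162805)*(1/469) = 41401/118171 - 234672*1/469 = 41401/118171 - 234672/469 = -27712007843/55422199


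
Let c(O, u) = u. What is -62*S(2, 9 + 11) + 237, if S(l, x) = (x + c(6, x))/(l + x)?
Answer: 1367/11 ≈ 124.27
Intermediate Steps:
S(l, x) = 2*x/(l + x) (S(l, x) = (x + x)/(l + x) = (2*x)/(l + x) = 2*x/(l + x))
-62*S(2, 9 + 11) + 237 = -124*(9 + 11)/(2 + (9 + 11)) + 237 = -124*20/(2 + 20) + 237 = -124*20/22 + 237 = -62*20/11 + 237 = -1240/11 + 237 = 1367/11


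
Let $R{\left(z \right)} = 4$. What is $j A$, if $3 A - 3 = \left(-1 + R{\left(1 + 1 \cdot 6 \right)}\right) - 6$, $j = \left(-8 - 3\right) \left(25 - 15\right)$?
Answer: $0$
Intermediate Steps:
$j = -110$ ($j = \left(-11\right) 10 = -110$)
$A = 0$ ($A = 1 + \frac{\left(-1 + 4\right) - 6}{3} = 1 + \frac{3 - 6}{3} = 1 + \frac{1}{3} \left(-3\right) = 1 - 1 = 0$)
$j A = \left(-110\right) 0 = 0$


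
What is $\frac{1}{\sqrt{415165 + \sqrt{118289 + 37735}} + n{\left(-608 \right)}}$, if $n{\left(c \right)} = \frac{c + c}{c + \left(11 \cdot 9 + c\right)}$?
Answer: $\frac{1}{\frac{1216}{1117} + \sqrt{415165 + 6 \sqrt{4334}}} \approx 0.0015486$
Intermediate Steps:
$n{\left(c \right)} = \frac{2 c}{99 + 2 c}$ ($n{\left(c \right)} = \frac{2 c}{c + \left(99 + c\right)} = \frac{2 c}{99 + 2 c}$)
$\frac{1}{\sqrt{415165 + \sqrt{118289 + 37735}} + n{\left(-608 \right)}} = \frac{1}{\sqrt{415165 + \sqrt{118289 + 37735}} + 2 \left(-608\right) \frac{1}{99 + 2 \left(-608\right)}} = \frac{1}{\sqrt{415165 + \sqrt{156024}} + 2 \left(-608\right) \frac{1}{99 - 1216}} = \frac{1}{\sqrt{415165 + 6 \sqrt{4334}} + 2 \left(-608\right) \frac{1}{-1117}} = \frac{1}{\sqrt{415165 + 6 \sqrt{4334}} + 2 \left(-608\right) \left(- \frac{1}{1117}\right)} = \frac{1}{\sqrt{415165 + 6 \sqrt{4334}} + \frac{1216}{1117}} = \frac{1}{\frac{1216}{1117} + \sqrt{415165 + 6 \sqrt{4334}}}$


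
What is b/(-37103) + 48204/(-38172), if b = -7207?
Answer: -126117284/118024643 ≈ -1.0686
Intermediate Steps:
b/(-37103) + 48204/(-38172) = -7207/(-37103) + 48204/(-38172) = -7207*(-1/37103) + 48204*(-1/38172) = 7207/37103 - 4017/3181 = -126117284/118024643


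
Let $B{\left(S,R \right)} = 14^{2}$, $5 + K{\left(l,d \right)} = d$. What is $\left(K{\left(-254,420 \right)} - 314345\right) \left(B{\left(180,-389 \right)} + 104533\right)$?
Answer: $-32877574970$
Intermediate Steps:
$K{\left(l,d \right)} = -5 + d$
$B{\left(S,R \right)} = 196$
$\left(K{\left(-254,420 \right)} - 314345\right) \left(B{\left(180,-389 \right)} + 104533\right) = \left(\left(-5 + 420\right) - 314345\right) \left(196 + 104533\right) = \left(415 - 314345\right) 104729 = \left(-313930\right) 104729 = -32877574970$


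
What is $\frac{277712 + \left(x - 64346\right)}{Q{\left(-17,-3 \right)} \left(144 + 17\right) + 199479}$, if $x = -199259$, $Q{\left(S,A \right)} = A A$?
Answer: $\frac{14107}{200928} \approx 0.070209$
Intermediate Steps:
$Q{\left(S,A \right)} = A^{2}$
$\frac{277712 + \left(x - 64346\right)}{Q{\left(-17,-3 \right)} \left(144 + 17\right) + 199479} = \frac{277712 - 263605}{\left(-3\right)^{2} \left(144 + 17\right) + 199479} = \frac{277712 - 263605}{9 \cdot 161 + 199479} = \frac{14107}{1449 + 199479} = \frac{14107}{200928}$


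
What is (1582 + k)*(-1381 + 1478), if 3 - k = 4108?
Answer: -244731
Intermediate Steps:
k = -4105 (k = 3 - 1*4108 = 3 - 4108 = -4105)
(1582 + k)*(-1381 + 1478) = (1582 - 4105)*(-1381 + 1478) = -2523*97 = -244731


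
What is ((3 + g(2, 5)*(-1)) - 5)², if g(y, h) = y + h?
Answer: 81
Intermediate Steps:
g(y, h) = h + y
((3 + g(2, 5)*(-1)) - 5)² = ((3 + (5 + 2)*(-1)) - 5)² = ((3 + 7*(-1)) - 5)² = ((3 - 7) - 5)² = (-4 - 5)² = (-9)² = 81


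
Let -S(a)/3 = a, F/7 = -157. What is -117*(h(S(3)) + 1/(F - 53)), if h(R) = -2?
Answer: 29965/128 ≈ 234.10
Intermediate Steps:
F = -1099 (F = 7*(-157) = -1099)
S(a) = -3*a
-117*(h(S(3)) + 1/(F - 53)) = -117*(-2 + 1/(-1099 - 53)) = -117*(-2 + 1/(-1152)) = -117*(-2 - 1/1152) = -117*(-2305/1152) = 29965/128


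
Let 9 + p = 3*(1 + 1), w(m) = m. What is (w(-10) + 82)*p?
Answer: -216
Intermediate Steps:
p = -3 (p = -9 + 3*(1 + 1) = -9 + 3*2 = -9 + 6 = -3)
(w(-10) + 82)*p = (-10 + 82)*(-3) = 72*(-3) = -216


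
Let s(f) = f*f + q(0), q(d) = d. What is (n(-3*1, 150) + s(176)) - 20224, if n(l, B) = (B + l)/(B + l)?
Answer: 10753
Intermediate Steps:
n(l, B) = 1
s(f) = f² (s(f) = f*f + 0 = f² + 0 = f²)
(n(-3*1, 150) + s(176)) - 20224 = (1 + 176²) - 20224 = (1 + 30976) - 20224 = 30977 - 20224 = 10753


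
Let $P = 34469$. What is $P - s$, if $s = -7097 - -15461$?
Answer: $26105$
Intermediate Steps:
$s = 8364$ ($s = -7097 + 15461 = 8364$)
$P - s = 34469 - 8364 = 26105$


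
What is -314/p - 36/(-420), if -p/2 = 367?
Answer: 6596/12845 ≈ 0.51351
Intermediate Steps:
p = -734 (p = -2*367 = -734)
-314/p - 36/(-420) = -314/(-734) - 36/(-420) = -314*(-1/734) - 36*(-1/420) = 157/367 + 3/35 = 6596/12845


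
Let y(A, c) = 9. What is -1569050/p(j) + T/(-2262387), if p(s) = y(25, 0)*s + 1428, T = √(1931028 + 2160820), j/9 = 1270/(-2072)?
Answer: -1625535800/1427973 - 2*√1022962/2262387 ≈ -1138.4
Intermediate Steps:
j = -5715/1036 (j = 9*(1270/(-2072)) = 9*(1270*(-1/2072)) = 9*(-635/1036) = -5715/1036 ≈ -5.5164)
T = 2*√1022962 (T = √4091848 = 2*√1022962 ≈ 2022.8)
p(s) = 1428 + 9*s (p(s) = 9*s + 1428 = 1428 + 9*s)
-1569050/p(j) + T/(-2262387) = -1569050/(1428 + 9*(-5715/1036)) + (2*√1022962)/(-2262387) = -1569050/(1428 - 51435/1036) + (2*√1022962)*(-1/2262387) = -1569050/1427973/1036 - 2*√1022962/2262387 = -1569050*1036/1427973 - 2*√1022962/2262387 = -1625535800/1427973 - 2*√1022962/2262387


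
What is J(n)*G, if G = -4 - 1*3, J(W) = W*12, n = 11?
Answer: -924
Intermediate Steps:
J(W) = 12*W
G = -7 (G = -4 - 3 = -7)
J(n)*G = (12*11)*(-7) = 132*(-7) = -924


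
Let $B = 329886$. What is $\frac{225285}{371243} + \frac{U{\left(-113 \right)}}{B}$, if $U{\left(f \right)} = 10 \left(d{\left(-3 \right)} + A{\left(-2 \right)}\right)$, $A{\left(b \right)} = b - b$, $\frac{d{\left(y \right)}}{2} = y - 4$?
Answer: $\frac{1614486815}{2662344963} \approx 0.60642$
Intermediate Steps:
$d{\left(y \right)} = -8 + 2 y$ ($d{\left(y \right)} = 2 \left(y - 4\right) = 2 \left(-4 + y\right) = -8 + 2 y$)
$A{\left(b \right)} = 0$
$U{\left(f \right)} = -140$ ($U{\left(f \right)} = 10 \left(\left(-8 + 2 \left(-3\right)\right) + 0\right) = 10 \left(\left(-8 - 6\right) + 0\right) = 10 \left(-14 + 0\right) = 10 \left(-14\right) = -140$)
$\frac{225285}{371243} + \frac{U{\left(-113 \right)}}{B} = \frac{225285}{371243} - \frac{140}{329886} = 225285 \cdot \frac{1}{371243} - \frac{70}{164943} = \frac{9795}{16141} - \frac{70}{164943} = \frac{1614486815}{2662344963}$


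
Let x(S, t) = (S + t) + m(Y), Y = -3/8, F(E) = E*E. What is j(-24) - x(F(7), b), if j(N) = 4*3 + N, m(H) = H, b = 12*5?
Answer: -965/8 ≈ -120.63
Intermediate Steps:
F(E) = E²
Y = -3/8 (Y = -3*⅛ = -3/8 ≈ -0.37500)
b = 60
x(S, t) = -3/8 + S + t (x(S, t) = (S + t) - 3/8 = -3/8 + S + t)
j(N) = 12 + N
j(-24) - x(F(7), b) = (12 - 24) - (-3/8 + 7² + 60) = -12 - (-3/8 + 49 + 60) = -12 - 1*869/8 = -12 - 869/8 = -965/8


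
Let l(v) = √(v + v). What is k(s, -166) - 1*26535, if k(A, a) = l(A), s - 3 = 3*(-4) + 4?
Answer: -26535 + I*√10 ≈ -26535.0 + 3.1623*I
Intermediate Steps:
l(v) = √2*√v (l(v) = √(2*v) = √2*√v)
s = -5 (s = 3 + (3*(-4) + 4) = 3 + (-12 + 4) = 3 - 8 = -5)
k(A, a) = √2*√A
k(s, -166) - 1*26535 = √2*√(-5) - 1*26535 = √2*(I*√5) - 26535 = I*√10 - 26535 = -26535 + I*√10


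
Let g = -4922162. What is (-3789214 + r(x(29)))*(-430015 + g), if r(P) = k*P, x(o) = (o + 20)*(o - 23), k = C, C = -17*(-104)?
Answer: 17498525231694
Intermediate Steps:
C = 1768
k = 1768
x(o) = (-23 + o)*(20 + o) (x(o) = (20 + o)*(-23 + o) = (-23 + o)*(20 + o))
r(P) = 1768*P
(-3789214 + r(x(29)))*(-430015 + g) = (-3789214 + 1768*(-460 + 29² - 3*29))*(-430015 - 4922162) = (-3789214 + 1768*(-460 + 841 - 87))*(-5352177) = (-3789214 + 1768*294)*(-5352177) = (-3789214 + 519792)*(-5352177) = -3269422*(-5352177) = 17498525231694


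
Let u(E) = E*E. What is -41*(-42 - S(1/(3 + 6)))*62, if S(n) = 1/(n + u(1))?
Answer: 545259/5 ≈ 1.0905e+5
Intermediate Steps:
u(E) = E²
S(n) = 1/(1 + n) (S(n) = 1/(n + 1²) = 1/(n + 1) = 1/(1 + n))
-41*(-42 - S(1/(3 + 6)))*62 = -41*(-42 - 1/(1 + 1/(3 + 6)))*62 = -41*(-42 - 1/(1 + 1/9))*62 = -41*(-42 - 1/(1 + ⅑))*62 = -41*(-42 - 1/10/9)*62 = -41*(-42 - 1*9/10)*62 = -41*(-42 - 9/10)*62 = -41*(-429/10)*62 = (17589/10)*62 = 545259/5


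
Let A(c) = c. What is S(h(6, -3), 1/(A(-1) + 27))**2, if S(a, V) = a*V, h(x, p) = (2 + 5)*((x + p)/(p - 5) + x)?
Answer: 99225/43264 ≈ 2.2935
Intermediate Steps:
h(x, p) = 7*x + 7*(p + x)/(-5 + p) (h(x, p) = 7*((p + x)/(-5 + p) + x) = 7*(x + (p + x)/(-5 + p)) = 7*x + 7*(p + x)/(-5 + p))
S(a, V) = V*a
S(h(6, -3), 1/(A(-1) + 27))**2 = ((7*(-3 - 4*6 - 3*6)/(-5 - 3))/(-1 + 27))**2 = ((7*(-3 - 24 - 18)/(-8))/26)**2 = ((7*(-1/8)*(-45))/26)**2 = ((1/26)*(315/8))**2 = (315/208)**2 = 99225/43264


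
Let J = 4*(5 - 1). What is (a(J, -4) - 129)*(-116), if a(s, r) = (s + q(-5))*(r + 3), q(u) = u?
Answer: 16240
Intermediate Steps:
J = 16 (J = 4*4 = 16)
a(s, r) = (-5 + s)*(3 + r) (a(s, r) = (s - 5)*(r + 3) = (-5 + s)*(3 + r))
(a(J, -4) - 129)*(-116) = ((-15 - 5*(-4) + 3*16 - 4*16) - 129)*(-116) = ((-15 + 20 + 48 - 64) - 129)*(-116) = (-11 - 129)*(-116) = -140*(-116) = 16240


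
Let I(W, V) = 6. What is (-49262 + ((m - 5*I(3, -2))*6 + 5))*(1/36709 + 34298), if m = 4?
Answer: -62213204568879/36709 ≈ -1.6948e+9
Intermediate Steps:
(-49262 + ((m - 5*I(3, -2))*6 + 5))*(1/36709 + 34298) = (-49262 + ((4 - 5*6)*6 + 5))*(1/36709 + 34298) = (-49262 + ((4 - 30)*6 + 5))*(1/36709 + 34298) = (-49262 + (-26*6 + 5))*(1259045283/36709) = (-49262 + (-156 + 5))*(1259045283/36709) = (-49262 - 151)*(1259045283/36709) = -49413*1259045283/36709 = -62213204568879/36709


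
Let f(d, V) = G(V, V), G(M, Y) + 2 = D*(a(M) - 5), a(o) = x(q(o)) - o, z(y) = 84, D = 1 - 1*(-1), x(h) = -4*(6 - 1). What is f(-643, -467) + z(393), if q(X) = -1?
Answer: 966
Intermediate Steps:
x(h) = -20 (x(h) = -4*5 = -20)
D = 2 (D = 1 + 1 = 2)
a(o) = -20 - o
G(M, Y) = -52 - 2*M (G(M, Y) = -2 + 2*((-20 - M) - 5) = -2 + 2*(-25 - M) = -2 + (-50 - 2*M) = -52 - 2*M)
f(d, V) = -52 - 2*V
f(-643, -467) + z(393) = (-52 - 2*(-467)) + 84 = (-52 + 934) + 84 = 882 + 84 = 966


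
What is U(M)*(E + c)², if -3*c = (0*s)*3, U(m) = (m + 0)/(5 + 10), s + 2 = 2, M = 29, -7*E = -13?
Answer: 4901/735 ≈ 6.6680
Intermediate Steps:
E = 13/7 (E = -⅐*(-13) = 13/7 ≈ 1.8571)
s = 0 (s = -2 + 2 = 0)
U(m) = m/15
c = 0 (c = -0*0*3/3 = -0*3 = -⅓*0 = 0)
U(M)*(E + c)² = ((1/15)*29)*(13/7 + 0)² = 29*(13/7)²/15 = (29/15)*(169/49) = 4901/735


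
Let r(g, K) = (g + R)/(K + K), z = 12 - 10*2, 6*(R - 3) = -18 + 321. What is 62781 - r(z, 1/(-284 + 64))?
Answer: 67786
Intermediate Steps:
R = 107/2 (R = 3 + (-18 + 321)/6 = 3 + (⅙)*303 = 3 + 101/2 = 107/2 ≈ 53.500)
z = -8 (z = 12 - 20 = -8)
r(g, K) = (107/2 + g)/(2*K) (r(g, K) = (g + 107/2)/(K + K) = (107/2 + g)/((2*K)) = (107/2 + g)*(1/(2*K)) = (107/2 + g)/(2*K))
62781 - r(z, 1/(-284 + 64)) = 62781 - (107 + 2*(-8))/(4*(1/(-284 + 64))) = 62781 - (107 - 16)/(4*(1/(-220))) = 62781 - 91/(4*(-1/220)) = 62781 - (-220)*91/4 = 62781 - 1*(-5005) = 62781 + 5005 = 67786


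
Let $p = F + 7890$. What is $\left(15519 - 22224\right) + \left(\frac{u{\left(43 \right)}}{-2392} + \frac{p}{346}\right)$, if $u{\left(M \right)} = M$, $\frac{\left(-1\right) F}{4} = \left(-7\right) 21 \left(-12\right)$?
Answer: $- \frac{2773646255}{413816} \approx -6702.6$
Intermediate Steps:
$F = -7056$ ($F = - 4 \left(-7\right) 21 \left(-12\right) = - 4 \left(\left(-147\right) \left(-12\right)\right) = \left(-4\right) 1764 = -7056$)
$p = 834$ ($p = -7056 + 7890 = 834$)
$\left(15519 - 22224\right) + \left(\frac{u{\left(43 \right)}}{-2392} + \frac{p}{346}\right) = \left(15519 - 22224\right) + \left(\frac{43}{-2392} + \frac{834}{346}\right) = -6705 + \left(43 \left(- \frac{1}{2392}\right) + 834 \cdot \frac{1}{346}\right) = -6705 + \left(- \frac{43}{2392} + \frac{417}{173}\right) = -6705 + \frac{990025}{413816} = - \frac{2773646255}{413816}$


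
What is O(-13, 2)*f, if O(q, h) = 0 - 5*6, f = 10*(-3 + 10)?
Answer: -2100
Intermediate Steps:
f = 70 (f = 10*7 = 70)
O(q, h) = -30 (O(q, h) = 0 - 30 = -30)
O(-13, 2)*f = -30*70 = -2100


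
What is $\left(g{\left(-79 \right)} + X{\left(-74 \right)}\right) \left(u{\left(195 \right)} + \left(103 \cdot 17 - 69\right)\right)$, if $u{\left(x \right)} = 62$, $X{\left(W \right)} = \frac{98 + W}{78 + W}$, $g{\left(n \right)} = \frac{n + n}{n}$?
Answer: $13952$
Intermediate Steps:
$g{\left(n \right)} = 2$ ($g{\left(n \right)} = \frac{2 n}{n} = 2$)
$X{\left(W \right)} = \frac{98 + W}{78 + W}$
$\left(g{\left(-79 \right)} + X{\left(-74 \right)}\right) \left(u{\left(195 \right)} + \left(103 \cdot 17 - 69\right)\right) = \left(2 + \frac{98 - 74}{78 - 74}\right) \left(62 + \left(103 \cdot 17 - 69\right)\right) = \left(2 + \frac{1}{4} \cdot 24\right) \left(62 + \left(1751 - 69\right)\right) = \left(2 + \frac{1}{4} \cdot 24\right) \left(62 + 1682\right) = \left(2 + 6\right) 1744 = 8 \cdot 1744 = 13952$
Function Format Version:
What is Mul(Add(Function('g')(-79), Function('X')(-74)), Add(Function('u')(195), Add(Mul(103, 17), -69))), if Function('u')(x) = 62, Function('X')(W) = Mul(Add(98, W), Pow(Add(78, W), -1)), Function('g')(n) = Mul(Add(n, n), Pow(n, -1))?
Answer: 13952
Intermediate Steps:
Function('g')(n) = 2 (Function('g')(n) = Mul(Mul(2, n), Pow(n, -1)) = 2)
Function('X')(W) = Mul(Pow(Add(78, W), -1), Add(98, W))
Mul(Add(Function('g')(-79), Function('X')(-74)), Add(Function('u')(195), Add(Mul(103, 17), -69))) = Mul(Add(2, Mul(Pow(Add(78, -74), -1), Add(98, -74))), Add(62, Add(Mul(103, 17), -69))) = Mul(Add(2, Mul(Pow(4, -1), 24)), Add(62, Add(1751, -69))) = Mul(Add(2, Mul(Rational(1, 4), 24)), Add(62, 1682)) = Mul(Add(2, 6), 1744) = Mul(8, 1744) = 13952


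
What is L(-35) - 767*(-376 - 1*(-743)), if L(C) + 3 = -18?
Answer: -281510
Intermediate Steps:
L(C) = -21 (L(C) = -3 - 18 = -21)
L(-35) - 767*(-376 - 1*(-743)) = -21 - 767*(-376 - 1*(-743)) = -21 - 767*(-376 + 743) = -21 - 767*367 = -21 - 281489 = -281510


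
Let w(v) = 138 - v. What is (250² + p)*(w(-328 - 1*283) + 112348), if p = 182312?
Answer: 27687502764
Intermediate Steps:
(250² + p)*(w(-328 - 1*283) + 112348) = (250² + 182312)*((138 - (-328 - 1*283)) + 112348) = (62500 + 182312)*((138 - (-328 - 283)) + 112348) = 244812*((138 - 1*(-611)) + 112348) = 244812*((138 + 611) + 112348) = 244812*(749 + 112348) = 244812*113097 = 27687502764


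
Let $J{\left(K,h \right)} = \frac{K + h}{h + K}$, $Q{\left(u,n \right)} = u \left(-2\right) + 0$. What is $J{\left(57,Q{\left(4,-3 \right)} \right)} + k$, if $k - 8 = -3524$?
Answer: $-3515$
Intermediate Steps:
$k = -3516$ ($k = 8 - 3524 = -3516$)
$Q{\left(u,n \right)} = - 2 u$ ($Q{\left(u,n \right)} = - 2 u + 0 = - 2 u$)
$J{\left(K,h \right)} = 1$ ($J{\left(K,h \right)} = \frac{K + h}{K + h} = 1$)
$J{\left(57,Q{\left(4,-3 \right)} \right)} + k = 1 - 3516 = -3515$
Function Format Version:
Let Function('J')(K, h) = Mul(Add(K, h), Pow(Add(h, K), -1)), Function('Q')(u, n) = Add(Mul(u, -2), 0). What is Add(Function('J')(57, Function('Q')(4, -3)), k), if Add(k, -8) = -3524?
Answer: -3515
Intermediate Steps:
k = -3516 (k = Add(8, -3524) = -3516)
Function('Q')(u, n) = Mul(-2, u) (Function('Q')(u, n) = Add(Mul(-2, u), 0) = Mul(-2, u))
Function('J')(K, h) = 1 (Function('J')(K, h) = Mul(Add(K, h), Pow(Add(K, h), -1)) = 1)
Add(Function('J')(57, Function('Q')(4, -3)), k) = Add(1, -3516) = -3515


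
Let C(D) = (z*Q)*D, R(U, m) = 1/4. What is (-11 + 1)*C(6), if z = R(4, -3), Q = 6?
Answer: -90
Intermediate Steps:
R(U, m) = ¼
z = ¼ ≈ 0.25000
C(D) = 3*D/2 (C(D) = ((¼)*6)*D = 3*D/2)
(-11 + 1)*C(6) = (-11 + 1)*((3/2)*6) = -10*9 = -90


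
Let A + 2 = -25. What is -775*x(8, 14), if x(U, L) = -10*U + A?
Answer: 82925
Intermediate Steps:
A = -27 (A = -2 - 25 = -27)
x(U, L) = -27 - 10*U (x(U, L) = -10*U - 27 = -27 - 10*U)
-775*x(8, 14) = -775*(-27 - 10*8) = -775*(-27 - 80) = -775*(-107) = 82925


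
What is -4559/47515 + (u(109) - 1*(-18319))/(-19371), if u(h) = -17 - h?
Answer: -952752784/920413065 ≈ -1.0351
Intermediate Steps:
-4559/47515 + (u(109) - 1*(-18319))/(-19371) = -4559/47515 + ((-17 - 1*109) - 1*(-18319))/(-19371) = -4559*1/47515 + ((-17 - 109) + 18319)*(-1/19371) = -4559/47515 + (-126 + 18319)*(-1/19371) = -4559/47515 + 18193*(-1/19371) = -4559/47515 - 18193/19371 = -952752784/920413065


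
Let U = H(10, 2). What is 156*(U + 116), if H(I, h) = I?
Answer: 19656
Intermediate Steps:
U = 10
156*(U + 116) = 156*(10 + 116) = 156*126 = 19656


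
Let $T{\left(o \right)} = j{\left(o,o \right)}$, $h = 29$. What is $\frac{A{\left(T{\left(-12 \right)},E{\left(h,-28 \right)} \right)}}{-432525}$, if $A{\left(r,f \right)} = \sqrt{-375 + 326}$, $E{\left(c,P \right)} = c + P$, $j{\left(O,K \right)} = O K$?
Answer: $- \frac{7 i}{432525} \approx - 1.6184 \cdot 10^{-5} i$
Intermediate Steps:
$j{\left(O,K \right)} = K O$
$E{\left(c,P \right)} = P + c$
$T{\left(o \right)} = o^{2}$ ($T{\left(o \right)} = o o = o^{2}$)
$A{\left(r,f \right)} = 7 i$ ($A{\left(r,f \right)} = \sqrt{-49} = 7 i$)
$\frac{A{\left(T{\left(-12 \right)},E{\left(h,-28 \right)} \right)}}{-432525} = \frac{7 i}{-432525} = 7 i \left(- \frac{1}{432525}\right) = - \frac{7 i}{432525}$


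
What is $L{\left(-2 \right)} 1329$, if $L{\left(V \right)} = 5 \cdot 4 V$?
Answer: $-53160$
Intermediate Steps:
$L{\left(V \right)} = 20 V$
$L{\left(-2 \right)} 1329 = 20 \left(-2\right) 1329 = \left(-40\right) 1329 = -53160$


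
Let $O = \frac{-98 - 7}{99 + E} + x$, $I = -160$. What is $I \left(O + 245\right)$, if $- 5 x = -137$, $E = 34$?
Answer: $- \frac{825696}{19} \approx -43458.0$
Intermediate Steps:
$x = \frac{137}{5}$ ($x = \left(- \frac{1}{5}\right) \left(-137\right) = \frac{137}{5} \approx 27.4$)
$O = \frac{2528}{95}$ ($O = \frac{-98 - 7}{99 + 34} + \frac{137}{5} = - \frac{105}{133} + \frac{137}{5} = \left(-105\right) \frac{1}{133} + \frac{137}{5} = - \frac{15}{19} + \frac{137}{5} = \frac{2528}{95} \approx 26.611$)
$I \left(O + 245\right) = - 160 \left(\frac{2528}{95} + 245\right) = \left(-160\right) \frac{25803}{95} = - \frac{825696}{19}$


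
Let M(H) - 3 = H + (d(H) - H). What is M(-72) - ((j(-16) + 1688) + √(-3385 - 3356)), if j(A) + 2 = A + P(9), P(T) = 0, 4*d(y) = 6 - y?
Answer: -3295/2 - 3*I*√749 ≈ -1647.5 - 82.104*I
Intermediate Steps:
d(y) = 3/2 - y/4 (d(y) = (6 - y)/4 = 3/2 - y/4)
j(A) = -2 + A (j(A) = -2 + (A + 0) = -2 + A)
M(H) = 9/2 - H/4 (M(H) = 3 + (H + ((3/2 - H/4) - H)) = 3 + (H + (3/2 - 5*H/4)) = 3 + (3/2 - H/4) = 9/2 - H/4)
M(-72) - ((j(-16) + 1688) + √(-3385 - 3356)) = (9/2 - ¼*(-72)) - (((-2 - 16) + 1688) + √(-3385 - 3356)) = (9/2 + 18) - ((-18 + 1688) + √(-6741)) = 45/2 - (1670 + 3*I*√749) = 45/2 + (-1670 - 3*I*√749) = -3295/2 - 3*I*√749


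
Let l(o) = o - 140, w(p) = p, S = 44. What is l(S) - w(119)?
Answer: -215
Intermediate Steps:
l(o) = -140 + o
l(S) - w(119) = (-140 + 44) - 1*119 = -96 - 119 = -215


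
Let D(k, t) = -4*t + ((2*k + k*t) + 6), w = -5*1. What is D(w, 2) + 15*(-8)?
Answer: -142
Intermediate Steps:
w = -5
D(k, t) = 6 - 4*t + 2*k + k*t (D(k, t) = -4*t + (6 + 2*k + k*t) = 6 - 4*t + 2*k + k*t)
D(w, 2) + 15*(-8) = (6 - 4*2 + 2*(-5) - 5*2) + 15*(-8) = (6 - 8 - 10 - 10) - 120 = -22 - 120 = -142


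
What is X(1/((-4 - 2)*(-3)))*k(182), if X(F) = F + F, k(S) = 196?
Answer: 196/9 ≈ 21.778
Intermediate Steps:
X(F) = 2*F
X(1/((-4 - 2)*(-3)))*k(182) = (2/(((-4 - 2)*(-3))))*196 = (2/((-6*(-3))))*196 = (2/18)*196 = (2*(1/18))*196 = (⅑)*196 = 196/9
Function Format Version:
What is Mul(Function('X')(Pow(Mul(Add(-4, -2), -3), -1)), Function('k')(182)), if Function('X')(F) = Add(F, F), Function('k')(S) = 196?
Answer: Rational(196, 9) ≈ 21.778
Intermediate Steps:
Function('X')(F) = Mul(2, F)
Mul(Function('X')(Pow(Mul(Add(-4, -2), -3), -1)), Function('k')(182)) = Mul(Mul(2, Pow(Mul(Add(-4, -2), -3), -1)), 196) = Mul(Mul(2, Pow(Mul(-6, -3), -1)), 196) = Mul(Mul(2, Pow(18, -1)), 196) = Mul(Mul(2, Rational(1, 18)), 196) = Mul(Rational(1, 9), 196) = Rational(196, 9)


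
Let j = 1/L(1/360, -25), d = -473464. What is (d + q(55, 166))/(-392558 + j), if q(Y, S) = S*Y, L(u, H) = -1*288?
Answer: 133728192/113056705 ≈ 1.1828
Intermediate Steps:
L(u, H) = -288
j = -1/288 (j = 1/(-288) = -1/288 ≈ -0.0034722)
(d + q(55, 166))/(-392558 + j) = (-473464 + 166*55)/(-392558 - 1/288) = (-473464 + 9130)/(-113056705/288) = -464334*(-288/113056705) = 133728192/113056705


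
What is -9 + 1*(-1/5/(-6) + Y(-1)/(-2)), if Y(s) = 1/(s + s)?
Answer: -523/60 ≈ -8.7167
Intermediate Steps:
Y(s) = 1/(2*s)
-9 + 1*(-1/5/(-6) + Y(-1)/(-2)) = -9 + 1*(-1/5/(-6) + ((1/2)/(-1))/(-2)) = -9 + 1*(-1*1/5*(-1/6) + ((1/2)*(-1))*(-1/2)) = -9 + 1*(-1/5*(-1/6) - 1/2*(-1/2)) = -9 + 1*(1/30 + 1/4) = -9 + 1*(17/60) = -9 + 17/60 = -523/60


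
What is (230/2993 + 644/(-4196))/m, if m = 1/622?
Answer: -149655066/3139657 ≈ -47.666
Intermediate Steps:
m = 1/622 ≈ 0.0016077
(230/2993 + 644/(-4196))/m = (230/2993 + 644/(-4196))/(1/622) = (230*(1/2993) + 644*(-1/4196))*622 = (230/2993 - 161/1049)*622 = -240603/3139657*622 = -149655066/3139657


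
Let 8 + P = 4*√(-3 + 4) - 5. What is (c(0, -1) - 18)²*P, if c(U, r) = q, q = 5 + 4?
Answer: -729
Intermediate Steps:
q = 9
c(U, r) = 9
P = -9 (P = -8 + (4*√(-3 + 4) - 5) = -8 + (4*√1 - 5) = -8 + (4*1 - 5) = -8 + (4 - 5) = -8 - 1 = -9)
(c(0, -1) - 18)²*P = (9 - 18)²*(-9) = (-9)²*(-9) = 81*(-9) = -729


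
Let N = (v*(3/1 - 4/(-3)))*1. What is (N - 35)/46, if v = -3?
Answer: -24/23 ≈ -1.0435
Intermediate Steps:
N = -13 (N = -3*(3/1 - 4/(-3))*1 = -3*(3*1 - 4*(-1/3))*1 = -3*(3 + 4/3)*1 = -3*13/3*1 = -13*1 = -13)
(N - 35)/46 = (-13 - 35)/46 = -48*1/46 = -24/23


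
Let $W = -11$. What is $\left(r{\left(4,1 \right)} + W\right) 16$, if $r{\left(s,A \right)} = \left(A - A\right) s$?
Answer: $-176$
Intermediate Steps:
$r{\left(s,A \right)} = 0$ ($r{\left(s,A \right)} = 0 s = 0$)
$\left(r{\left(4,1 \right)} + W\right) 16 = \left(0 - 11\right) 16 = \left(-11\right) 16 = -176$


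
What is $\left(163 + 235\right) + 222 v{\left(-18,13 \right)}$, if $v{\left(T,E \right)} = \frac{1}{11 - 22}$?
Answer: $\frac{4156}{11} \approx 377.82$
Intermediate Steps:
$v{\left(T,E \right)} = - \frac{1}{11}$ ($v{\left(T,E \right)} = \frac{1}{-11} = - \frac{1}{11}$)
$\left(163 + 235\right) + 222 v{\left(-18,13 \right)} = \left(163 + 235\right) + 222 \left(- \frac{1}{11}\right) = 398 - \frac{222}{11} = \frac{4156}{11}$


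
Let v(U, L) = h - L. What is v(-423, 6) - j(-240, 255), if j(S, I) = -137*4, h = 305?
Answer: 847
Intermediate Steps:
v(U, L) = 305 - L
j(S, I) = -548
v(-423, 6) - j(-240, 255) = (305 - 1*6) - 1*(-548) = (305 - 6) + 548 = 299 + 548 = 847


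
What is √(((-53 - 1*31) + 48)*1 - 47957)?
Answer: I*√47993 ≈ 219.07*I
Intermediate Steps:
√(((-53 - 1*31) + 48)*1 - 47957) = √(((-53 - 31) + 48)*1 - 47957) = √((-84 + 48)*1 - 47957) = √(-36*1 - 47957) = √(-36 - 47957) = √(-47993) = I*√47993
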